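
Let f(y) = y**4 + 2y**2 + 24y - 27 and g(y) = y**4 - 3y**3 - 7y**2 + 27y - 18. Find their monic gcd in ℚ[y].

Repeated division with remainder:
  y**4 + 2y**2 + 24y - 27 = (y**4 - 3y**3 - 7y**2 + 27y - 18) + (3y**3 + 9y**2 - 3y - 9)
  y**4 - 3y**3 - 7y**2 + 27y - 18 = ((1/3)y - 2)(3y**3 + 9y**2 - 3y - 9) + (12y**2 + 24y - 36)
  3y**3 + 9y**2 - 3y - 9 = ((1/4)y + 1/4)(12y**2 + 24y - 36) + (0)
Last nonzero remainder: 12y**2 + 24y - 36. Dividing through by 12 gives the monic gcd y**2 + 2y - 3.

y**2 + 2y - 3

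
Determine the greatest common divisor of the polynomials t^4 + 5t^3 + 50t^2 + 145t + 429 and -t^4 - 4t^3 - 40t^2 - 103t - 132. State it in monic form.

By polynomial division,
  t^4 + 5t^3 + 50t^2 + 145t + 429 = (-1)(-t^4 - 4t^3 - 40t^2 - 103t - 132) + (t^3 + 10t^2 + 42t + 297)
  -t^4 - 4t^3 - 40t^2 - 103t - 132 = (-t + 6)(t^3 + 10t^2 + 42t + 297) + (-58t^2 - 58t - 1914)
  t^3 + 10t^2 + 42t + 297 = (-(1/58)t - 9/58)(-58t^2 - 58t - 1914) + (0)
Last nonzero remainder: -58t^2 - 58t - 1914. Dividing through by -58 gives the monic gcd t^2 + t + 33.

t^2 + t + 33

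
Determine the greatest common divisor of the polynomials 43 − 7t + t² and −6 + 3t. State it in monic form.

1

Repeated division with remainder:
  t² − 7t + 43 = ((1/3)t − 5/3)(3t − 6) + (33)
  3t − 6 = ((1/11)t − 2/11)(33) + (0)
The last nonzero remainder is the constant 33, so the polynomials are coprime and gcd = 1.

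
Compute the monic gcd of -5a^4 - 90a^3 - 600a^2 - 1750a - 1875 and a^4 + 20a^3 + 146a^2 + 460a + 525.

a^3 + 13a^2 + 55a + 75

By polynomial division,
  -5a^4 - 90a^3 - 600a^2 - 1750a - 1875 = (-5)(a^4 + 20a^3 + 146a^2 + 460a + 525) + (10a^3 + 130a^2 + 550a + 750)
  a^4 + 20a^3 + 146a^2 + 460a + 525 = ((1/10)a + 7/10)(10a^3 + 130a^2 + 550a + 750) + (0)
Last nonzero remainder: 10a^3 + 130a^2 + 550a + 750. Dividing through by 10 gives the monic gcd a^3 + 13a^2 + 55a + 75.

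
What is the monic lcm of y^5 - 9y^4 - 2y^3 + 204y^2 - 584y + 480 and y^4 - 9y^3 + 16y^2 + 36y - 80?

Repeated division with remainder:
  y^5 - 9y^4 - 2y^3 + 204y^2 - 584y + 480 = (y)(y^4 - 9y^3 + 16y^2 + 36y - 80) + (-18y^3 + 168y^2 - 504y + 480)
  y^4 - 9y^3 + 16y^2 + 36y - 80 = (-(1/18)y - 1/54)(-18y^3 + 168y^2 - 504y + 480) + (-(80/9)y^2 + (160/3)y - 640/9)
  -18y^3 + 168y^2 - 504y + 480 = ((81/40)y - 27/4)(-(80/9)y^2 + (160/3)y - 640/9) + (0)
Last nonzero remainder: -(80/9)y^2 + (160/3)y - 640/9. Dividing through by -80/9 gives the monic gcd y^2 - 6y + 8.
Then lcm(f, g) = f·g / gcd(f, g); expanding and making the result monic gives the answer.

y^7 - 12y^6 + 15y^5 + 300y^4 - 1176y^3 + 192y^2 + 4400y - 4800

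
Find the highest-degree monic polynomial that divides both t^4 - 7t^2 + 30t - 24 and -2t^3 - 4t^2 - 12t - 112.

By polynomial division,
  t^4 - 7t^2 + 30t - 24 = (-(1/2)t + 1)(-2t^3 - 4t^2 - 12t - 112) + (-9t^2 - 14t + 88)
  -2t^3 - 4t^2 - 12t - 112 = ((2/9)t + 8/81)(-9t^2 - 14t + 88) + (-(2444/81)t - 9776/81)
  -9t^2 - 14t + 88 = ((729/2444)t - 891/1222)(-(2444/81)t - 9776/81) + (0)
Last nonzero remainder: -(2444/81)t - 9776/81. Dividing through by -2444/81 gives the monic gcd t + 4.

t + 4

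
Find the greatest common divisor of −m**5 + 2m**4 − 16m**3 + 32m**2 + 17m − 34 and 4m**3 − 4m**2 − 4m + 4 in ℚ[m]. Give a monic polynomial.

By polynomial division,
  −m**5 + 2m**4 − 16m**3 + 32m**2 + 17m − 34 = (−(1/4)m**2 + (1/4)m − 4)(4m**3 − 4m**2 − 4m + 4) + (18m**2 − 18)
  4m**3 − 4m**2 − 4m + 4 = ((2/9)m − 2/9)(18m**2 − 18) + (0)
Last nonzero remainder: 18m**2 − 18. Dividing through by 18 gives the monic gcd m**2 − 1.

m**2 − 1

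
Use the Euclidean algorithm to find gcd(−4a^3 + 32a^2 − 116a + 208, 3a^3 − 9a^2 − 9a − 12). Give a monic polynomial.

a − 4

Repeated division with remainder:
  −4a^3 + 32a^2 − 116a + 208 = (−4/3)(3a^3 − 9a^2 − 9a − 12) + (20a^2 − 128a + 192)
  3a^3 − 9a^2 − 9a − 12 = ((3/20)a + 51/100)(20a^2 − 128a + 192) + ((687/25)a − 2748/25)
  20a^2 − 128a + 192 = ((500/687)a − 400/229)((687/25)a − 2748/25) + (0)
Last nonzero remainder: (687/25)a − 2748/25. Dividing through by 687/25 gives the monic gcd a − 4.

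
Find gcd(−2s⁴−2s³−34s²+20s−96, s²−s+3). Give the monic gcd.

s²−s+3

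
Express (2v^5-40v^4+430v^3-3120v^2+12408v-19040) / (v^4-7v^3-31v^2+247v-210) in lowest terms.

(2v^3-16v^2+168v-544)/(v^2+5v-6)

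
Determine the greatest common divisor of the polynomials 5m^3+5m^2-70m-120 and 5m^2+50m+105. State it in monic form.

By polynomial division,
  5m^3+5m^2-70m-120 = (m-9)(5m^2+50m+105) + (275m+825)
  5m^2+50m+105 = ((1/55)m+7/55)(275m+825) + (0)
Last nonzero remainder: 275m+825. Dividing through by 275 gives the monic gcd m+3.

m+3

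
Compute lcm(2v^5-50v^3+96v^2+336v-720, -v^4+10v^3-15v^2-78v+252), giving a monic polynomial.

Repeated division with remainder:
  2v^5-50v^3+96v^2+336v-720 = (-2v-20)(-v^4+10v^3-15v^2-78v+252) + (120v^3-360v^2-720v+4320)
  -v^4+10v^3-15v^2-78v+252 = (-(1/120)v+7/120)(120v^3-360v^2-720v+4320) + (0)
Last nonzero remainder: 120v^3-360v^2-720v+4320. Dividing through by 120 gives the monic gcd v^3-3v^2-6v+36.
Then lcm(f, g) = f·g / gcd(f, g); expanding and making the result monic gives the answer.

v^6-7v^5-25v^4+223v^3-168v^2-1536v+2520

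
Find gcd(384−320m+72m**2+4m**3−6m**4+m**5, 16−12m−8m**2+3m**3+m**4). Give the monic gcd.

Repeated division with remainder:
  m**5−6m**4+4m**3+72m**2−320m+384 = (m−9)(m**4+3m**3−8m**2−12m+16) + (39m**3+12m**2−444m+528)
  m**4+3m**3−8m**2−12m+16 = ((1/39)m+35/507)(39m**3+12m**2−444m+528) + ((432/169)m**2+(864/169)m−3456/169)
  39m**3+12m**2−444m+528 = ((2197/144)m−1859/72)((432/169)m**2+(864/169)m−3456/169) + (0)
Last nonzero remainder: (432/169)m**2+(864/169)m−3456/169. Dividing through by 432/169 gives the monic gcd m**2+2m−8.

−8+2m+m**2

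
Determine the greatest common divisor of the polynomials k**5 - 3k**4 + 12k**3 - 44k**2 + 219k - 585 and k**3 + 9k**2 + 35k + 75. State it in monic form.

k**2 + 4k + 15

Apply the Euclidean algorithm:
  k**5 - 3k**4 + 12k**3 - 44k**2 + 219k - 585 = (k**2 - 12k + 85)(k**3 + 9k**2 + 35k + 75) + (-464k**2 - 1856k - 6960)
  k**3 + 9k**2 + 35k + 75 = (-(1/464)k - 5/464)(-464k**2 - 1856k - 6960) + (0)
Last nonzero remainder: -464k**2 - 1856k - 6960. Dividing through by -464 gives the monic gcd k**2 + 4k + 15.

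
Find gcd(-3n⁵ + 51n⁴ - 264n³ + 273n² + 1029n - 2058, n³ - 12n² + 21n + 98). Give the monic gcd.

Apply the Euclidean algorithm:
  -3n⁵ + 51n⁴ - 264n³ + 273n² + 1029n - 2058 = (-3n² + 15n - 21)(n³ - 12n² + 21n + 98) + (0)
The last nonzero remainder n³ - 12n² + 21n + 98 is already monic.

n³ - 12n² + 21n + 98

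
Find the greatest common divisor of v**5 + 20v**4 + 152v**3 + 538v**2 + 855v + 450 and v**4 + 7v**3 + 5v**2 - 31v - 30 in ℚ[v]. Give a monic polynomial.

v**3 + 9v**2 + 23v + 15

Repeated division with remainder:
  v**5 + 20v**4 + 152v**3 + 538v**2 + 855v + 450 = (v + 13)(v**4 + 7v**3 + 5v**2 - 31v - 30) + (56v**3 + 504v**2 + 1288v + 840)
  v**4 + 7v**3 + 5v**2 - 31v - 30 = ((1/56)v - 1/28)(56v**3 + 504v**2 + 1288v + 840) + (0)
Last nonzero remainder: 56v**3 + 504v**2 + 1288v + 840. Dividing through by 56 gives the monic gcd v**3 + 9v**2 + 23v + 15.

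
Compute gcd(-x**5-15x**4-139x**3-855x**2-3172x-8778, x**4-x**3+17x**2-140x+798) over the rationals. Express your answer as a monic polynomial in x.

x**2+6x+38

Euclidean algorithm in ℚ[x]:
  -x**5-15x**4-139x**3-855x**2-3172x-8778 = (-x-16)(x**4-x**3+17x**2-140x+798) + (-138x**3-723x**2-4614x+3990)
  x**4-x**3+17x**2-140x+798 = (-(1/138)x+287/6348)(-138x**3-723x**2-4614x+3990) + ((34391/2116)x**2+(103173/1058)x+653429/1058)
  -138x**3-723x**2-4614x+3990 = (-(292008/34391)x+31740/4913)((34391/2116)x**2+(103173/1058)x+653429/1058) + (0)
Last nonzero remainder: (34391/2116)x**2+(103173/1058)x+653429/1058. Dividing through by 34391/2116 gives the monic gcd x**2+6x+38.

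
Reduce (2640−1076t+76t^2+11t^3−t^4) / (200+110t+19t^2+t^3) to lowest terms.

(264−134t+21t^2−t^3)/(20+9t+t^2)

Repeated division with remainder:
  −t^4+11t^3+76t^2−1076t+2640 = (−t+30)(t^3+19t^2+110t+200) + (−384t^2−4176t−3360)
  t^3+19t^2+110t+200 = (−(1/384)t−65/3072)(−384t^2−4176t−3360) + ((825/64)t+4125/32)
  −384t^2−4176t−3360 = (−(8192/275)t−7168/275)((825/64)t+4125/32) + (0)
Last nonzero remainder: (825/64)t+4125/32. Dividing through by 825/64 gives the monic gcd t+10.
Cancel t+10 from numerator and denominator to get the reduced form.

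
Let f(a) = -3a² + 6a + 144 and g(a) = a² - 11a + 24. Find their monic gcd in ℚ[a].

a - 8

Apply the Euclidean algorithm:
  -3a² + 6a + 144 = (-3)(a² - 11a + 24) + (-27a + 216)
  a² - 11a + 24 = (-(1/27)a + 1/9)(-27a + 216) + (0)
Last nonzero remainder: -27a + 216. Dividing through by -27 gives the monic gcd a - 8.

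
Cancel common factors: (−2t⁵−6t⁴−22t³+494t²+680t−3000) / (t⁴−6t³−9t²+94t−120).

(−2t³−20t²−142t−300)/(t²+t−12)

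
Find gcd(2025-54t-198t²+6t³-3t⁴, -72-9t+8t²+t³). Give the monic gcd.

-9+t²

Euclidean algorithm in ℚ[t]:
  -3t⁴+6t³-198t²-54t+2025 = (-3t+30)(t³+8t²-9t-72) + (-465t²+4185)
  t³+8t²-9t-72 = (-(1/465)t-8/465)(-465t²+4185) + (0)
Last nonzero remainder: -465t²+4185. Dividing through by -465 gives the monic gcd t²-9.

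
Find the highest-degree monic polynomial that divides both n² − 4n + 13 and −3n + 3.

By polynomial division,
  n² − 4n + 13 = (−(1/3)n + 1)(−3n + 3) + (10)
  −3n + 3 = (−(3/10)n + 3/10)(10) + (0)
The last nonzero remainder is the constant 10, so the polynomials are coprime and gcd = 1.

1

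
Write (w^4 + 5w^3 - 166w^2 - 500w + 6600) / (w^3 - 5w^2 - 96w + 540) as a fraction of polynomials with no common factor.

Repeated division with remainder:
  w^4 + 5w^3 - 166w^2 - 500w + 6600 = (w + 10)(w^3 - 5w^2 - 96w + 540) + (-20w^2 - 80w + 1200)
  w^3 - 5w^2 - 96w + 540 = (-(1/20)w + 9/20)(-20w^2 - 80w + 1200) + (0)
Last nonzero remainder: -20w^2 - 80w + 1200. Dividing through by -20 gives the monic gcd w^2 + 4w - 60.
Cancel w^2 + 4w - 60 from numerator and denominator to get the reduced form.

(w^2 + w - 110)/(w - 9)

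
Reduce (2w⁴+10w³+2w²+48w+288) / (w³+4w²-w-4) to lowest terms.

(2w³+2w²-6w+72)/(w²-1)

Repeated division with remainder:
  2w⁴+10w³+2w²+48w+288 = (2w+2)(w³+4w²-w-4) + (-4w²+58w+296)
  w³+4w²-w-4 = (-(1/4)w-37/8)(-4w²+58w+296) + ((1365/4)w+1365)
  -4w²+58w+296 = (-(16/1365)w+296/1365)((1365/4)w+1365) + (0)
Last nonzero remainder: (1365/4)w+1365. Dividing through by 1365/4 gives the monic gcd w+4.
Cancel w+4 from numerator and denominator to get the reduced form.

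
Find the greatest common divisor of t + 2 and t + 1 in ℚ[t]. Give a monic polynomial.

Repeated division with remainder:
  t + 2 = (t + 1) + (1)
  t + 1 = (t + 1)(1) + (0)
The last nonzero remainder is the constant 1, so the polynomials are coprime and gcd = 1.

1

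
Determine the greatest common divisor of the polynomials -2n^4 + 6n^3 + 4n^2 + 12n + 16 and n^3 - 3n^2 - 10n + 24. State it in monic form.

Euclidean algorithm in ℚ[n]:
  -2n^4 + 6n^3 + 4n^2 + 12n + 16 = (-2n)(n^3 - 3n^2 - 10n + 24) + (-16n^2 + 60n + 16)
  n^3 - 3n^2 - 10n + 24 = (-(1/16)n - 3/64)(-16n^2 + 60n + 16) + (-(99/16)n + 99/4)
  -16n^2 + 60n + 16 = ((256/99)n + 64/99)(-(99/16)n + 99/4) + (0)
Last nonzero remainder: -(99/16)n + 99/4. Dividing through by -99/16 gives the monic gcd n - 4.

n - 4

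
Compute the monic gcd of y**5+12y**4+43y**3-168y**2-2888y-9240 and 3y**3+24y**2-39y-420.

y**2+12y+35

Euclidean algorithm in ℚ[y]:
  y**5+12y**4+43y**3-168y**2-2888y-9240 = ((1/3)y**2+(4/3)y+8)(3y**3+24y**2-39y-420) + (-168y**2-2016y-5880)
  3y**3+24y**2-39y-420 = (-(1/56)y+1/14)(-168y**2-2016y-5880) + (0)
Last nonzero remainder: -168y**2-2016y-5880. Dividing through by -168 gives the monic gcd y**2+12y+35.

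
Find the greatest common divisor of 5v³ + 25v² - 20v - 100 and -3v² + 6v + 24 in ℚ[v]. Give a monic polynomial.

Euclidean algorithm in ℚ[v]:
  5v³ + 25v² - 20v - 100 = (-(5/3)v - 35/3)(-3v² + 6v + 24) + (90v + 180)
  -3v² + 6v + 24 = (-(1/30)v + 2/15)(90v + 180) + (0)
Last nonzero remainder: 90v + 180. Dividing through by 90 gives the monic gcd v + 2.

v + 2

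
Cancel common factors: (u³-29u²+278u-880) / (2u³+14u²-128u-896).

(u²-21u+110)/(2u²+30u+112)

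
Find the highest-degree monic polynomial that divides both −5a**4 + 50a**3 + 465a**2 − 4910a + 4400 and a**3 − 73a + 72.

a**2 − 9a + 8

Repeated division with remainder:
  −5a**4 + 50a**3 + 465a**2 − 4910a + 4400 = (−5a + 50)(a**3 − 73a + 72) + (100a**2 − 900a + 800)
  a**3 − 73a + 72 = ((1/100)a + 9/100)(100a**2 − 900a + 800) + (0)
Last nonzero remainder: 100a**2 − 900a + 800. Dividing through by 100 gives the monic gcd a**2 − 9a + 8.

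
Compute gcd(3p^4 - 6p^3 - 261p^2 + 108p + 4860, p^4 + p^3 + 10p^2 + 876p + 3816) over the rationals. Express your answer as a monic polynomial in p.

Euclidean algorithm in ℚ[p]:
  3p^4 - 6p^3 - 261p^2 + 108p + 4860 = (3)(p^4 + p^3 + 10p^2 + 876p + 3816) + (-9p^3 - 291p^2 - 2520p - 6588)
  p^4 + p^3 + 10p^2 + 876p + 3816 = (-(1/9)p + 94/27)(-9p^3 - 291p^2 - 2520p - 6588) + ((6688/9)p^2 + (26752/3)p + 26752)
  -9p^3 - 291p^2 - 2520p - 6588 = (-(81/6688)p - 1647/6688)((6688/9)p^2 + (26752/3)p + 26752) + (0)
Last nonzero remainder: (6688/9)p^2 + (26752/3)p + 26752. Dividing through by 6688/9 gives the monic gcd p^2 + 12p + 36.

p^2 + 12p + 36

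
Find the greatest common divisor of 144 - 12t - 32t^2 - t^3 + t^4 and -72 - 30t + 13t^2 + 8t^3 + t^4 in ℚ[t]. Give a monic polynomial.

-24 - 2t + 5t^2 + t^3

Euclidean algorithm in ℚ[t]:
  t^4 - t^3 - 32t^2 - 12t + 144 = (t^4 + 8t^3 + 13t^2 - 30t - 72) + (-9t^3 - 45t^2 + 18t + 216)
  t^4 + 8t^3 + 13t^2 - 30t - 72 = (-(1/9)t - 1/3)(-9t^3 - 45t^2 + 18t + 216) + (0)
Last nonzero remainder: -9t^3 - 45t^2 + 18t + 216. Dividing through by -9 gives the monic gcd t^3 + 5t^2 - 2t - 24.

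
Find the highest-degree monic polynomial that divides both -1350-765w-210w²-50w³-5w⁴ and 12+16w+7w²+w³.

3+w

By polynomial division,
  -5w⁴-50w³-210w²-765w-1350 = (-5w-15)(w³+7w²+16w+12) + (-25w²-465w-1170)
  w³+7w²+16w+12 = (-(1/25)w+58/125)(-25w²-465w-1170) + ((4624/25)w+13872/25)
  -25w²-465w-1170 = (-(625/4624)w-4875/2312)((4624/25)w+13872/25) + (0)
Last nonzero remainder: (4624/25)w+13872/25. Dividing through by 4624/25 gives the monic gcd w+3.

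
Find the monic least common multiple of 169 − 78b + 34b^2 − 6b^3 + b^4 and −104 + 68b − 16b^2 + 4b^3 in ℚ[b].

Euclidean algorithm in ℚ[b]:
  b^4 − 6b^3 + 34b^2 − 78b + 169 = ((1/4)b − 1/2)(4b^3 − 16b^2 + 68b − 104) + (9b^2 − 18b + 117)
  4b^3 − 16b^2 + 68b − 104 = ((4/9)b − 8/9)(9b^2 − 18b + 117) + (0)
Last nonzero remainder: 9b^2 − 18b + 117. Dividing through by 9 gives the monic gcd b^2 − 2b + 13.
Then lcm(f, g) = f·g / gcd(f, g); expanding and making the result monic gives the answer.

−338 + 325b − 146b^2 + 46b^3 − 8b^4 + b^5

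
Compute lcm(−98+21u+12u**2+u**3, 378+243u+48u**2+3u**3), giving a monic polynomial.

Apply the Euclidean algorithm:
  u**3+12u**2+21u−98 = (1/3)(3u**3+48u**2+243u+378) + (−4u**2−60u−224)
  3u**3+48u**2+243u+378 = (−(3/4)u−3/4)(−4u**2−60u−224) + (30u+210)
  −4u**2−60u−224 = (−(2/15)u−16/15)(30u+210) + (0)
Last nonzero remainder: 30u+210. Dividing through by 30 gives the monic gcd u+7.
Then lcm(f, g) = f·g / gcd(f, g); expanding and making the result monic gives the answer.

−1764−504u+307u**2+147u**3+21u**4+u**5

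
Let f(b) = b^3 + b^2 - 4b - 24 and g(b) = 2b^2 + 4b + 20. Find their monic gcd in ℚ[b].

1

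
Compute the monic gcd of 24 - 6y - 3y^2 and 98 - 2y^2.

1

Apply the Euclidean algorithm:
  -3y^2 - 6y + 24 = (3/2)(-2y^2 + 98) + (-6y - 123)
  -2y^2 + 98 = ((1/3)y - 41/6)(-6y - 123) + (-1485/2)
  -6y - 123 = ((4/495)y + 82/495)(-1485/2) + (0)
The last nonzero remainder is the constant -1485/2, so the polynomials are coprime and gcd = 1.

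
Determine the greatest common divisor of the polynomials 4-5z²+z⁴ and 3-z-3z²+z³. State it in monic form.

-1+z²

Euclidean algorithm in ℚ[z]:
  z⁴-5z²+4 = (z+3)(z³-3z²-z+3) + (5z²-5)
  z³-3z²-z+3 = ((1/5)z-3/5)(5z²-5) + (0)
Last nonzero remainder: 5z²-5. Dividing through by 5 gives the monic gcd z²-1.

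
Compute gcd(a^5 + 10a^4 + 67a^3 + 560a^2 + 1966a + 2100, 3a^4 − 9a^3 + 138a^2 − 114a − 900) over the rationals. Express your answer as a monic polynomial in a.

Repeated division with remainder:
  a^5 + 10a^4 + 67a^3 + 560a^2 + 1966a + 2100 = ((1/3)a + 13/3)(3a^4 − 9a^3 + 138a^2 − 114a − 900) + (60a^3 + 2760a + 6000)
  3a^4 − 9a^3 + 138a^2 − 114a − 900 = ((1/20)a − 3/20)(60a^3 + 2760a + 6000) + (0)
Last nonzero remainder: 60a^3 + 2760a + 6000. Dividing through by 60 gives the monic gcd a^3 + 46a + 100.

a^3 + 46a + 100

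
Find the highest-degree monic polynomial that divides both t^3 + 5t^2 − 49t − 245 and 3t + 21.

t + 7

Euclidean algorithm in ℚ[t]:
  t^3 + 5t^2 − 49t − 245 = ((1/3)t^2 − (2/3)t − 35/3)(3t + 21) + (0)
Last nonzero remainder: 3t + 21. Dividing through by 3 gives the monic gcd t + 7.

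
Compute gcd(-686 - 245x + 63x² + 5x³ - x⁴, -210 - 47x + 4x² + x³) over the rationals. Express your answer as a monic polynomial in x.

-7 + x

Euclidean algorithm in ℚ[x]:
  -x⁴ + 5x³ + 63x² - 245x - 686 = (-x + 9)(x³ + 4x² - 47x - 210) + (-20x² - 32x + 1204)
  x³ + 4x² - 47x - 210 = (-(1/20)x - 3/25)(-20x² - 32x + 1204) + ((234/25)x - 1638/25)
  -20x² - 32x + 1204 = (-(250/117)x - 2150/117)((234/25)x - 1638/25) + (0)
Last nonzero remainder: (234/25)x - 1638/25. Dividing through by 234/25 gives the monic gcd x - 7.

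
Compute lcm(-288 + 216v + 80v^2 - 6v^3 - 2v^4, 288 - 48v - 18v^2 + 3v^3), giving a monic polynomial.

-576 + 576v + 52v^2 - 52v^3 - v^4 + v^5

Repeated division with remainder:
  -2v^4 - 6v^3 + 80v^2 + 216v - 288 = (-(2/3)v - 6)(3v^3 - 18v^2 - 48v + 288) + (-60v^2 + 120v + 1440)
  3v^3 - 18v^2 - 48v + 288 = (-(1/20)v + 1/5)(-60v^2 + 120v + 1440) + (0)
Last nonzero remainder: -60v^2 + 120v + 1440. Dividing through by -60 gives the monic gcd v^2 - 2v - 24.
Then lcm(f, g) = f·g / gcd(f, g); expanding and making the result monic gives the answer.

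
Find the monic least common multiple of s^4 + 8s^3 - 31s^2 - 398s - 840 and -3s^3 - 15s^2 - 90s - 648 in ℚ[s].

s^6 + 7s^5 - 3s^4 - 79s^3 - 1558s^2 - 13488s - 30240

Apply the Euclidean algorithm:
  s^4 + 8s^3 - 31s^2 - 398s - 840 = (-(1/3)s - 1)(-3s^3 - 15s^2 - 90s - 648) + (-76s^2 - 704s - 1488)
  -3s^3 - 15s^2 - 90s - 648 = ((3/76)s - 243/1444)(-76s^2 - 704s - 1488) + (-(54054/361)s - 324324/361)
  -76s^2 - 704s - 1488 = ((13718/27027)s + 44764/27027)(-(54054/361)s - 324324/361) + (0)
Last nonzero remainder: -(54054/361)s - 324324/361. Dividing through by -54054/361 gives the monic gcd s + 6.
Then lcm(f, g) = f·g / gcd(f, g); expanding and making the result monic gives the answer.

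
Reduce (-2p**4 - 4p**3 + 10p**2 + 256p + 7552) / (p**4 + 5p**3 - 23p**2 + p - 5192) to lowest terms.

(-2p - 16)/(p + 11)

Repeated division with remainder:
  -2p**4 - 4p**3 + 10p**2 + 256p + 7552 = (-2)(p**4 + 5p**3 - 23p**2 + p - 5192) + (6p**3 - 36p**2 + 258p - 2832)
  p**4 + 5p**3 - 23p**2 + p - 5192 = ((1/6)p + 11/6)(6p**3 - 36p**2 + 258p - 2832) + (0)
Last nonzero remainder: 6p**3 - 36p**2 + 258p - 2832. Dividing through by 6 gives the monic gcd p**3 - 6p**2 + 43p - 472.
Cancel p**3 - 6p**2 + 43p - 472 from numerator and denominator to get the reduced form.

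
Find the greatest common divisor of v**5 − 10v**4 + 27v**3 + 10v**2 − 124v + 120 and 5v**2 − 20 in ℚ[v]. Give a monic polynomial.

Euclidean algorithm in ℚ[v]:
  v**5 − 10v**4 + 27v**3 + 10v**2 − 124v + 120 = ((1/5)v**3 − 2v**2 + (31/5)v − 6)(5v**2 − 20) + (0)
Last nonzero remainder: 5v**2 − 20. Dividing through by 5 gives the monic gcd v**2 − 4.

v**2 − 4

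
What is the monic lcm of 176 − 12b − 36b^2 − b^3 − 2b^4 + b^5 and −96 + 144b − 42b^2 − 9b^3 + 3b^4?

−704 + 576b + 284b^2 − 116b^3 − 31b^4 − 11b^5 + b^6 + b^7

Repeated division with remainder:
  b^5 − 2b^4 − b^3 − 36b^2 − 12b + 176 = ((1/3)b + 1/3)(3b^4 − 9b^3 − 42b^2 + 144b − 96) + (16b^3 − 70b^2 − 28b + 208)
  3b^4 − 9b^3 − 42b^2 + 144b − 96 = ((3/16)b + 33/128)(16b^3 − 70b^2 − 28b + 208) + (−(1197/64)b^2 + (3591/32)b − 1197/8)
  16b^3 − 70b^2 − 28b + 208 = (−(1024/1197)b − 1664/1197)(−(1197/64)b^2 + (3591/32)b − 1197/8) + (0)
Last nonzero remainder: −(1197/64)b^2 + (3591/32)b − 1197/8. Dividing through by −1197/64 gives the monic gcd b^2 − 6b + 8.
Then lcm(f, g) = f·g / gcd(f, g); expanding and making the result monic gives the answer.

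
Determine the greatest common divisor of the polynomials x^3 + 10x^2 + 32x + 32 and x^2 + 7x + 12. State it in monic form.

x + 4

Repeated division with remainder:
  x^3 + 10x^2 + 32x + 32 = (x + 3)(x^2 + 7x + 12) + (-x - 4)
  x^2 + 7x + 12 = (-x - 3)(-x - 4) + (0)
Last nonzero remainder: -x - 4. Dividing through by -1 gives the monic gcd x + 4.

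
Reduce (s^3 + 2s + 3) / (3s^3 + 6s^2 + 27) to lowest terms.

Euclidean algorithm in ℚ[s]:
  s^3 + 2s + 3 = (1/3)(3s^3 + 6s^2 + 27) + (−2s^2 + 2s − 6)
  3s^3 + 6s^2 + 27 = (−(3/2)s − 9/2)(−2s^2 + 2s − 6) + (0)
Last nonzero remainder: −2s^2 + 2s − 6. Dividing through by −2 gives the monic gcd s^2 − s + 3.
Cancel s^2 − s + 3 from numerator and denominator to get the reduced form.

(s + 1)/(3s + 9)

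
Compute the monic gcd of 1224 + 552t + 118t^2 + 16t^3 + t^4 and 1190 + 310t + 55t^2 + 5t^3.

34 + 4t + t^2

Repeated division with remainder:
  t^4 + 16t^3 + 118t^2 + 552t + 1224 = ((1/5)t + 1)(5t^3 + 55t^2 + 310t + 1190) + (t^2 + 4t + 34)
  5t^3 + 55t^2 + 310t + 1190 = (5t + 35)(t^2 + 4t + 34) + (0)
The last nonzero remainder t^2 + 4t + 34 is already monic.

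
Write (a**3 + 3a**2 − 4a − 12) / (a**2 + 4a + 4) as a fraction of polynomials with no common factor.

By polynomial division,
  a**3 + 3a**2 − 4a − 12 = (a − 1)(a**2 + 4a + 4) + (−4a − 8)
  a**2 + 4a + 4 = (−(1/4)a − 1/2)(−4a − 8) + (0)
Last nonzero remainder: −4a − 8. Dividing through by −4 gives the monic gcd a + 2.
Cancel a + 2 from numerator and denominator to get the reduced form.

(a**2 + a − 6)/(a + 2)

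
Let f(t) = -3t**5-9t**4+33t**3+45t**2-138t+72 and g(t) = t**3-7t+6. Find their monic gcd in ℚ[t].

t**3-7t+6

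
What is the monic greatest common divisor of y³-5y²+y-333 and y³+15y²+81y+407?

By polynomial division,
  y³-5y²+y-333 = (y³+15y²+81y+407) + (-20y²-80y-740)
  y³+15y²+81y+407 = (-(1/20)y-11/20)(-20y²-80y-740) + (0)
Last nonzero remainder: -20y²-80y-740. Dividing through by -20 gives the monic gcd y²+4y+37.

y²+4y+37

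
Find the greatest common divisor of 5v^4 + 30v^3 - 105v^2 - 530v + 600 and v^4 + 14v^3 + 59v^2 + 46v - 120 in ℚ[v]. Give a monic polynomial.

v^3 + 10v^2 + 19v - 30

Repeated division with remainder:
  5v^4 + 30v^3 - 105v^2 - 530v + 600 = (5)(v^4 + 14v^3 + 59v^2 + 46v - 120) + (-40v^3 - 400v^2 - 760v + 1200)
  v^4 + 14v^3 + 59v^2 + 46v - 120 = (-(1/40)v - 1/10)(-40v^3 - 400v^2 - 760v + 1200) + (0)
Last nonzero remainder: -40v^3 - 400v^2 - 760v + 1200. Dividing through by -40 gives the monic gcd v^3 + 10v^2 + 19v - 30.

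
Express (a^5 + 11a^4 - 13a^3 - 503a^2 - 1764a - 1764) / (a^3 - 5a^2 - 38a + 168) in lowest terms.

(a^3 + 12a^2 + 41a + 42)/(a - 4)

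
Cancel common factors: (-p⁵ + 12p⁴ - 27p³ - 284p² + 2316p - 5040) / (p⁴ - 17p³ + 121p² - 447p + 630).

(-p² - 2p + 24)/(p - 3)

By polynomial division,
  -p⁵ + 12p⁴ - 27p³ - 284p² + 2316p - 5040 = (-p - 5)(p⁴ - 17p³ + 121p² - 447p + 630) + (9p³ - 126p² + 711p - 1890)
  p⁴ - 17p³ + 121p² - 447p + 630 = ((1/9)p - 1/3)(9p³ - 126p² + 711p - 1890) + (0)
Last nonzero remainder: 9p³ - 126p² + 711p - 1890. Dividing through by 9 gives the monic gcd p³ - 14p² + 79p - 210.
Cancel p³ - 14p² + 79p - 210 from numerator and denominator to get the reduced form.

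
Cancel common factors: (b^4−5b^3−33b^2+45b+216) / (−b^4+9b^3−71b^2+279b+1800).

(−b^2+9)/(b^2−4b+75)

Euclidean algorithm in ℚ[b]:
  b^4−5b^3−33b^2+45b+216 = (−1)(−b^4+9b^3−71b^2+279b+1800) + (4b^3−104b^2+324b+2016)
  −b^4+9b^3−71b^2+279b+1800 = (−(1/4)b−17/4)(4b^3−104b^2+324b+2016) + (−432b^2+2160b+10368)
  4b^3−104b^2+324b+2016 = (−(1/108)b+7/36)(−432b^2+2160b+10368) + (0)
Last nonzero remainder: −432b^2+2160b+10368. Dividing through by −432 gives the monic gcd b^2−5b−24.
Cancel b^2−5b−24 from numerator and denominator to get the reduced form.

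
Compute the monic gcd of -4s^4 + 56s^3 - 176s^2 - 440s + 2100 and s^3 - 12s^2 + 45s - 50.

By polynomial division,
  -4s^4 + 56s^3 - 176s^2 - 440s + 2100 = (-4s + 8)(s^3 - 12s^2 + 45s - 50) + (100s^2 - 1000s + 2500)
  s^3 - 12s^2 + 45s - 50 = ((1/100)s - 1/50)(100s^2 - 1000s + 2500) + (0)
Last nonzero remainder: 100s^2 - 1000s + 2500. Dividing through by 100 gives the monic gcd s^2 - 10s + 25.

s^2 - 10s + 25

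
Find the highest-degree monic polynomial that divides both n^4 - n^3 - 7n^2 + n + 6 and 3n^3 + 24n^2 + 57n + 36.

Euclidean algorithm in ℚ[n]:
  n^4 - n^3 - 7n^2 + n + 6 = ((1/3)n - 3)(3n^3 + 24n^2 + 57n + 36) + (46n^2 + 160n + 114)
  3n^3 + 24n^2 + 57n + 36 = ((3/46)n + 156/529)(46n^2 + 160n + 114) + ((1260/529)n + 1260/529)
  46n^2 + 160n + 114 = ((12167/630)n + 10051/210)((1260/529)n + 1260/529) + (0)
Last nonzero remainder: (1260/529)n + 1260/529. Dividing through by 1260/529 gives the monic gcd n + 1.

n + 1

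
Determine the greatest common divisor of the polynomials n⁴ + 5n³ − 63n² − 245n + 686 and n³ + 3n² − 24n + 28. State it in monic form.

n² + 5n − 14

Repeated division with remainder:
  n⁴ + 5n³ − 63n² − 245n + 686 = (n + 2)(n³ + 3n² − 24n + 28) + (−45n² − 225n + 630)
  n³ + 3n² − 24n + 28 = (−(1/45)n + 2/45)(−45n² − 225n + 630) + (0)
Last nonzero remainder: −45n² − 225n + 630. Dividing through by −45 gives the monic gcd n² + 5n − 14.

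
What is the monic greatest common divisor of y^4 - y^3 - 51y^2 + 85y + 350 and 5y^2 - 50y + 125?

y^2 - 10y + 25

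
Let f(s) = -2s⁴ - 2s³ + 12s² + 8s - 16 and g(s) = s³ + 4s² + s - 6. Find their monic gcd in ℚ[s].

Repeated division with remainder:
  -2s⁴ - 2s³ + 12s² + 8s - 16 = (-2s + 6)(s³ + 4s² + s - 6) + (-10s² - 10s + 20)
  s³ + 4s² + s - 6 = (-(1/10)s - 3/10)(-10s² - 10s + 20) + (0)
Last nonzero remainder: -10s² - 10s + 20. Dividing through by -10 gives the monic gcd s² + s - 2.

s² + s - 2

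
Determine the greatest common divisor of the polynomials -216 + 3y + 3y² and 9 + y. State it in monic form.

9 + y

By polynomial division,
  3y² + 3y - 216 = (3y - 24)(y + 9) + (0)
The last nonzero remainder y + 9 is already monic.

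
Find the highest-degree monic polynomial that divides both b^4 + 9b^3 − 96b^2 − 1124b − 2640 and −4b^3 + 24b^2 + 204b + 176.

Apply the Euclidean algorithm:
  b^4 + 9b^3 − 96b^2 − 1124b − 2640 = (−(1/4)b − 15/4)(−4b^3 + 24b^2 + 204b + 176) + (45b^2 − 315b − 1980)
  −4b^3 + 24b^2 + 204b + 176 = (−(4/45)b − 4/45)(45b^2 − 315b − 1980) + (0)
Last nonzero remainder: 45b^2 − 315b − 1980. Dividing through by 45 gives the monic gcd b^2 − 7b − 44.

b^2 − 7b − 44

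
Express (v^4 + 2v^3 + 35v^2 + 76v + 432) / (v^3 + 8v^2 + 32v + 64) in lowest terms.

(v^2 - 2v + 27)/(v + 4)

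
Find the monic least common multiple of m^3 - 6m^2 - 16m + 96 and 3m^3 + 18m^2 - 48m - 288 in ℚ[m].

m^4 - 52m^2 + 576

Repeated division with remainder:
  m^3 - 6m^2 - 16m + 96 = (1/3)(3m^3 + 18m^2 - 48m - 288) + (-12m^2 + 192)
  3m^3 + 18m^2 - 48m - 288 = (-(1/4)m - 3/2)(-12m^2 + 192) + (0)
Last nonzero remainder: -12m^2 + 192. Dividing through by -12 gives the monic gcd m^2 - 16.
Then lcm(f, g) = f·g / gcd(f, g); expanding and making the result monic gives the answer.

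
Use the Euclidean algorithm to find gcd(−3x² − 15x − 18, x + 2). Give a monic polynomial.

Repeated division with remainder:
  −3x² − 15x − 18 = (−3x − 9)(x + 2) + (0)
The last nonzero remainder x + 2 is already monic.

x + 2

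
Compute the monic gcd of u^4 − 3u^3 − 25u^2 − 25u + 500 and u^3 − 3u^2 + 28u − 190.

u − 5

By polynomial division,
  u^4 − 3u^3 − 25u^2 − 25u + 500 = (u)(u^3 − 3u^2 + 28u − 190) + (−53u^2 + 165u + 500)
  u^3 − 3u^2 + 28u − 190 = (−(1/53)u − 6/2809)(−53u^2 + 165u + 500) + ((106142/2809)u − 530710/2809)
  −53u^2 + 165u + 500 = (−(148877/106142)u − 140450/53071)((106142/2809)u − 530710/2809) + (0)
Last nonzero remainder: (106142/2809)u − 530710/2809. Dividing through by 106142/2809 gives the monic gcd u − 5.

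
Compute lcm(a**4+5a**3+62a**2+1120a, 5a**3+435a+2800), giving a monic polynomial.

a**5+10a**4+87a**3+1430a**2+5600a

Euclidean algorithm in ℚ[a]:
  a**4+5a**3+62a**2+1120a = ((1/5)a+1)(5a**3+435a+2800) + (-25a**2+125a-2800)
  5a**3+435a+2800 = (-(1/5)a-1)(-25a**2+125a-2800) + (0)
Last nonzero remainder: -25a**2+125a-2800. Dividing through by -25 gives the monic gcd a**2-5a+112.
Then lcm(f, g) = f·g / gcd(f, g); expanding and making the result monic gives the answer.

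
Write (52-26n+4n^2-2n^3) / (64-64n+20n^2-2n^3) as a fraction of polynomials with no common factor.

(13+n^2)/(16-8n+n^2)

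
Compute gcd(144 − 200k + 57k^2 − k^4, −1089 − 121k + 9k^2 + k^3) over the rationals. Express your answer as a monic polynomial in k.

9 + k

Euclidean algorithm in ℚ[k]:
  −k^4 + 57k^2 − 200k + 144 = (−k + 9)(k^3 + 9k^2 − 121k − 1089) + (−145k^2 − 200k + 9945)
  k^3 + 9k^2 − 121k − 1089 = (−(1/145)k − 221/4205)(−145k^2 − 200k + 9945) + (−(52920/841)k − 476280/841)
  −145k^2 − 200k + 9945 = ((24389/10584)k − 185861/10584)(−(52920/841)k − 476280/841) + (0)
Last nonzero remainder: −(52920/841)k − 476280/841. Dividing through by −52920/841 gives the monic gcd k + 9.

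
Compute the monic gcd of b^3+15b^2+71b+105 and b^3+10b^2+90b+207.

b+3

By polynomial division,
  b^3+15b^2+71b+105 = (b^3+10b^2+90b+207) + (5b^2−19b−102)
  b^3+10b^2+90b+207 = ((1/5)b+69/25)(5b^2−19b−102) + ((4071/25)b+12213/25)
  5b^2−19b−102 = ((125/4071)b−850/4071)((4071/25)b+12213/25) + (0)
Last nonzero remainder: (4071/25)b+12213/25. Dividing through by 4071/25 gives the monic gcd b+3.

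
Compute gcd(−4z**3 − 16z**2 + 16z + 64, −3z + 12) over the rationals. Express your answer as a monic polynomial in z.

Euclidean algorithm in ℚ[z]:
  −4z**3 − 16z**2 + 16z + 64 = ((4/3)z**2 + (32/3)z + 112/3)(−3z + 12) + (−384)
  −3z + 12 = ((1/128)z − 1/32)(−384) + (0)
The last nonzero remainder is the constant −384, so the polynomials are coprime and gcd = 1.

1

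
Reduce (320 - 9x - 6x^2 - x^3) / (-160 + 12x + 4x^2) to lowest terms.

Euclidean algorithm in ℚ[x]:
  -x^3 - 6x^2 - 9x + 320 = (-(1/4)x - 3/4)(4x^2 + 12x - 160) + (-40x + 200)
  4x^2 + 12x - 160 = (-(1/10)x - 4/5)(-40x + 200) + (0)
Last nonzero remainder: -40x + 200. Dividing through by -40 gives the monic gcd x - 5.
Cancel x - 5 from numerator and denominator to get the reduced form.

(-64 - 11x - x^2)/(32 + 4x)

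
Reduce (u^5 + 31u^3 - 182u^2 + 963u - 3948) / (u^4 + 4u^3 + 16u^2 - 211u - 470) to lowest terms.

(u^3 - 7u^2 + 33u - 84)/(u^2 - 3u - 10)

By polynomial division,
  u^5 + 31u^3 - 182u^2 + 963u - 3948 = (u - 4)(u^4 + 4u^3 + 16u^2 - 211u - 470) + (31u^3 + 93u^2 + 589u - 5828)
  u^4 + 4u^3 + 16u^2 - 211u - 470 = ((1/31)u + 1/31)(31u^3 + 93u^2 + 589u - 5828) + (-6u^2 - 42u - 282)
  31u^3 + 93u^2 + 589u - 5828 = (-(31/6)u + 62/3)(-6u^2 - 42u - 282) + (0)
Last nonzero remainder: -6u^2 - 42u - 282. Dividing through by -6 gives the monic gcd u^2 + 7u + 47.
Cancel u^2 + 7u + 47 from numerator and denominator to get the reduced form.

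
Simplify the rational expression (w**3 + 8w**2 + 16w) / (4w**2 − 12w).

(w**2 + 8w + 16)/(4w − 12)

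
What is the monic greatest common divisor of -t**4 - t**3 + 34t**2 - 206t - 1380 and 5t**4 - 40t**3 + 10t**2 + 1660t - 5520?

Repeated division with remainder:
  -t**4 - t**3 + 34t**2 - 206t - 1380 = (-1/5)(5t**4 - 40t**3 + 10t**2 + 1660t - 5520) + (-9t**3 + 36t**2 + 126t - 2484)
  5t**4 - 40t**3 + 10t**2 + 1660t - 5520 = (-(5/9)t + 20/9)(-9t**3 + 36t**2 + 126t - 2484) + (0)
Last nonzero remainder: -9t**3 + 36t**2 + 126t - 2484. Dividing through by -9 gives the monic gcd t**3 - 4t**2 - 14t + 276.

t**3 - 4t**2 - 14t + 276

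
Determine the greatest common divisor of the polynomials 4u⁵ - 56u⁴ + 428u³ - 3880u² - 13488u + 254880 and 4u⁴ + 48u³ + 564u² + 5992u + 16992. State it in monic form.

u² - u + 118

By polynomial division,
  4u⁵ - 56u⁴ + 428u³ - 3880u² - 13488u + 254880 = (u - 26)(4u⁴ + 48u³ + 564u² + 5992u + 16992) + (1112u³ + 4792u² + 125312u + 696672)
  4u⁴ + 48u³ + 564u² + 5992u + 16992 = ((1/278)u + 1069/38642)(1112u³ + 4792u² + 125312u + 696672) + (-(373464/19321)u² + (373464/19321)u - 44068752/19321)
  1112u³ + 4792u² + 125312u + 696672 = (-(2685619/46683)u - 1584322/5187)(-(373464/19321)u² + (373464/19321)u - 44068752/19321) + (0)
Last nonzero remainder: -(373464/19321)u² + (373464/19321)u - 44068752/19321. Dividing through by -373464/19321 gives the monic gcd u² - u + 118.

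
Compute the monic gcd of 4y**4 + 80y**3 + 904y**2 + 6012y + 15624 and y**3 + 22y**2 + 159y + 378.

By polynomial division,
  4y**4 + 80y**3 + 904y**2 + 6012y + 15624 = (4y - 8)(y**3 + 22y**2 + 159y + 378) + (444y**2 + 5772y + 18648)
  y**3 + 22y**2 + 159y + 378 = ((1/444)y + 3/148)(444y**2 + 5772y + 18648) + (0)
Last nonzero remainder: 444y**2 + 5772y + 18648. Dividing through by 444 gives the monic gcd y**2 + 13y + 42.

y**2 + 13y + 42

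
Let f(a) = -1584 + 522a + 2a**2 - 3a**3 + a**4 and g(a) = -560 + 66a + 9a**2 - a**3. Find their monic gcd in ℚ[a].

Apply the Euclidean algorithm:
  a**4 - 3a**3 + 2a**2 + 522a - 1584 = (-a - 6)(-a**3 + 9a**2 + 66a - 560) + (122a**2 + 358a - 4944)
  -a**3 + 9a**2 + 66a - 560 = (-(1/122)a + 364/3721)(122a**2 + 358a - 4944) + (-(35518/3721)a - 284144/3721)
  122a**2 + 358a - 4944 = (-(226981/17759)a + 1149789/17759)(-(35518/3721)a - 284144/3721) + (0)
Last nonzero remainder: -(35518/3721)a - 284144/3721. Dividing through by -35518/3721 gives the monic gcd a + 8.

8 + a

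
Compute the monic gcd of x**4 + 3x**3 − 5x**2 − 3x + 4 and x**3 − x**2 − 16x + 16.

x**2 + 3x − 4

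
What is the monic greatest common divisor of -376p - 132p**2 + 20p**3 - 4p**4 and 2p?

Euclidean algorithm in ℚ[p]:
  -4p**4 + 20p**3 - 132p**2 - 376p = (-2p**3 + 10p**2 - 66p - 188)(2p) + (0)
Last nonzero remainder: 2p. Dividing through by 2 gives the monic gcd p.

p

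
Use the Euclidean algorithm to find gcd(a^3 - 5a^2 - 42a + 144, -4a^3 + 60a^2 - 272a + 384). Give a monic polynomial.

a^2 - 11a + 24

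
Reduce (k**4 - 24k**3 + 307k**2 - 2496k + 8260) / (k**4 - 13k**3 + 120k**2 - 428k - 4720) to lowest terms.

Apply the Euclidean algorithm:
  k**4 - 24k**3 + 307k**2 - 2496k + 8260 = (k**4 - 13k**3 + 120k**2 - 428k - 4720) + (-11k**3 + 187k**2 - 2068k + 12980)
  k**4 - 13k**3 + 120k**2 - 428k - 4720 = (-(1/11)k - 4/11)(-11k**3 + 187k**2 - 2068k + 12980) + (0)
Last nonzero remainder: -11k**3 + 187k**2 - 2068k + 12980. Dividing through by -11 gives the monic gcd k**3 - 17k**2 + 188k - 1180.
Cancel k**3 - 17k**2 + 188k - 1180 from numerator and denominator to get the reduced form.

(k - 7)/(k + 4)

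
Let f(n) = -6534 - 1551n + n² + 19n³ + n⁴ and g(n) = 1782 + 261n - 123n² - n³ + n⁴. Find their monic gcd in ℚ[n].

-99 + 2n + n²

Euclidean algorithm in ℚ[n]:
  n⁴ + 19n³ + n² - 1551n - 6534 = (n⁴ - n³ - 123n² + 261n + 1782) + (20n³ + 124n² - 1812n - 8316)
  n⁴ - n³ - 123n² + 261n + 1782 = ((1/20)n - 9/25)(20n³ + 124n² - 1812n - 8316) + ((306/25)n² + (612/25)n - 30294/25)
  20n³ + 124n² - 1812n - 8316 = ((250/153)n + 350/51)((306/25)n² + (612/25)n - 30294/25) + (0)
Last nonzero remainder: (306/25)n² + (612/25)n - 30294/25. Dividing through by 306/25 gives the monic gcd n² + 2n - 99.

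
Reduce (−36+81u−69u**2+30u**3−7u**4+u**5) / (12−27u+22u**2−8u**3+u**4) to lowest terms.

By polynomial division,
  u**5−7u**4+30u**3−69u**2+81u−36 = (u+1)(u**4−8u**3+22u**2−27u+12) + (16u**3−64u**2+96u−48)
  u**4−8u**3+22u**2−27u+12 = ((1/16)u−1/4)(16u**3−64u**2+96u−48) + (0)
Last nonzero remainder: 16u**3−64u**2+96u−48. Dividing through by 16 gives the monic gcd u**3−4u**2+6u−3.
Cancel u**3−4u**2+6u−3 from numerator and denominator to get the reduced form.

(12−3u+u**2)/(−4+u)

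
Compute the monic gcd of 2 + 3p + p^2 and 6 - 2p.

Euclidean algorithm in ℚ[p]:
  p^2 + 3p + 2 = (-(1/2)p - 3)(-2p + 6) + (20)
  -2p + 6 = (-(1/10)p + 3/10)(20) + (0)
The last nonzero remainder is the constant 20, so the polynomials are coprime and gcd = 1.

1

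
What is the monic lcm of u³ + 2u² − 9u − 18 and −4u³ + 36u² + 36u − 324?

Repeated division with remainder:
  u³ + 2u² − 9u − 18 = (−1/4)(−4u³ + 36u² + 36u − 324) + (11u² − 99)
  −4u³ + 36u² + 36u − 324 = (−(4/11)u + 36/11)(11u² − 99) + (0)
Last nonzero remainder: 11u² − 99. Dividing through by 11 gives the monic gcd u² − 9.
Then lcm(f, g) = f·g / gcd(f, g); expanding and making the result monic gives the answer.

u⁴ − 7u³ − 27u² + 63u + 162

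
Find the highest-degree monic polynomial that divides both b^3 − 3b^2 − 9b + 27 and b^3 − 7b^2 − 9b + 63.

Euclidean algorithm in ℚ[b]:
  b^3 − 3b^2 − 9b + 27 = (b^3 − 7b^2 − 9b + 63) + (4b^2 − 36)
  b^3 − 7b^2 − 9b + 63 = ((1/4)b − 7/4)(4b^2 − 36) + (0)
Last nonzero remainder: 4b^2 − 36. Dividing through by 4 gives the monic gcd b^2 − 9.

b^2 − 9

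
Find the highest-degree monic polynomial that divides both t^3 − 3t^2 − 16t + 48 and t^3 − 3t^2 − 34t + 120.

By polynomial division,
  t^3 − 3t^2 − 16t + 48 = (t^3 − 3t^2 − 34t + 120) + (18t − 72)
  t^3 − 3t^2 − 34t + 120 = ((1/18)t^2 + (1/18)t − 5/3)(18t − 72) + (0)
Last nonzero remainder: 18t − 72. Dividing through by 18 gives the monic gcd t − 4.

t − 4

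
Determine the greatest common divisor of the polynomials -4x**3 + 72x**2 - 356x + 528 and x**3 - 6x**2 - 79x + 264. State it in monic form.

Euclidean algorithm in ℚ[x]:
  -4x**3 + 72x**2 - 356x + 528 = (-4)(x**3 - 6x**2 - 79x + 264) + (48x**2 - 672x + 1584)
  x**3 - 6x**2 - 79x + 264 = ((1/48)x + 1/6)(48x**2 - 672x + 1584) + (0)
Last nonzero remainder: 48x**2 - 672x + 1584. Dividing through by 48 gives the monic gcd x**2 - 14x + 33.

x**2 - 14x + 33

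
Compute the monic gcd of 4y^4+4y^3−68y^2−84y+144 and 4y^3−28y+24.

Apply the Euclidean algorithm:
  4y^4+4y^3−68y^2−84y+144 = (y+1)(4y^3−28y+24) + (−40y^2−80y+120)
  4y^3−28y+24 = (−(1/10)y+1/5)(−40y^2−80y+120) + (0)
Last nonzero remainder: −40y^2−80y+120. Dividing through by −40 gives the monic gcd y^2+2y−3.

y^2+2y−3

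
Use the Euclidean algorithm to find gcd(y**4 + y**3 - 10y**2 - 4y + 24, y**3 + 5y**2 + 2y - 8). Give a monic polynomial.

y + 2

Euclidean algorithm in ℚ[y]:
  y**4 + y**3 - 10y**2 - 4y + 24 = (y - 4)(y**3 + 5y**2 + 2y - 8) + (8y**2 + 12y - 8)
  y**3 + 5y**2 + 2y - 8 = ((1/8)y + 7/16)(8y**2 + 12y - 8) + (-(9/4)y - 9/2)
  8y**2 + 12y - 8 = (-(32/9)y + 16/9)(-(9/4)y - 9/2) + (0)
Last nonzero remainder: -(9/4)y - 9/2. Dividing through by -9/4 gives the monic gcd y + 2.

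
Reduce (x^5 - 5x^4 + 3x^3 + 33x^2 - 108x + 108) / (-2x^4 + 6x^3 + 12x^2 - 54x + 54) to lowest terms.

Euclidean algorithm in ℚ[x]:
  x^5 - 5x^4 + 3x^3 + 33x^2 - 108x + 108 = (-(1/2)x + 1)(-2x^4 + 6x^3 + 12x^2 - 54x + 54) + (3x^3 - 6x^2 - 27x + 54)
  -2x^4 + 6x^3 + 12x^2 - 54x + 54 = (-(2/3)x + 2/3)(3x^3 - 6x^2 - 27x + 54) + (-2x^2 + 18)
  3x^3 - 6x^2 - 27x + 54 = (-(3/2)x + 3)(-2x^2 + 18) + (0)
Last nonzero remainder: -2x^2 + 18. Dividing through by -2 gives the monic gcd x^2 - 9.
Cancel x^2 - 9 from numerator and denominator to get the reduced form.

(-x^3 + 5x^2 - 12x + 12)/(2x^2 - 6x + 6)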